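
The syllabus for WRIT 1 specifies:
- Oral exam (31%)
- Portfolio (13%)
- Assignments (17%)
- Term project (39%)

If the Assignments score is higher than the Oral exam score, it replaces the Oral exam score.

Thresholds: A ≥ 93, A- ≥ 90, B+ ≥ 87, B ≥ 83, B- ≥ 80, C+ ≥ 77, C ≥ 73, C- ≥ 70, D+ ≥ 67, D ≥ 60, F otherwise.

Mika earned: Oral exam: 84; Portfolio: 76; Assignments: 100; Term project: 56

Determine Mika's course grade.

C+

Assignments (100) > Oral exam (84), so Oral exam counts as 100.
Weighted total:
  Oral exam 100 × 0.31 = 31
  Portfolio 76 × 0.13 = 9.88
  Assignments 100 × 0.17 = 17
  Term project 56 × 0.39 = 21.84
Sum = 79.72
79.72 is ≥ 77 and < 80 → C+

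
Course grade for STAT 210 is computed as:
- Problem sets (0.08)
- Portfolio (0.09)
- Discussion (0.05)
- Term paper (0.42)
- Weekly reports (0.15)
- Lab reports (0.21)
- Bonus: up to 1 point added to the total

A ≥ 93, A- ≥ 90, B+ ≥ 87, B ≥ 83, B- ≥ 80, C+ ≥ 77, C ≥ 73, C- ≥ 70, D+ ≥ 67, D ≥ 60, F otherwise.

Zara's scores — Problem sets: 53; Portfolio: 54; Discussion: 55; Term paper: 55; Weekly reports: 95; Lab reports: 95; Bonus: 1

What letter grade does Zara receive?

C-

Weighted total:
  Problem sets 53 × 0.08 = 4.24
  Portfolio 54 × 0.09 = 4.86
  Discussion 55 × 0.05 = 2.75
  Term paper 55 × 0.42 = 23.1
  Weekly reports 95 × 0.15 = 14.25
  Lab reports 95 × 0.21 = 19.95
Sum = 69.15
Bonus: 69.15 + 1 = 70.15
70.15 is ≥ 70 and < 73 → C-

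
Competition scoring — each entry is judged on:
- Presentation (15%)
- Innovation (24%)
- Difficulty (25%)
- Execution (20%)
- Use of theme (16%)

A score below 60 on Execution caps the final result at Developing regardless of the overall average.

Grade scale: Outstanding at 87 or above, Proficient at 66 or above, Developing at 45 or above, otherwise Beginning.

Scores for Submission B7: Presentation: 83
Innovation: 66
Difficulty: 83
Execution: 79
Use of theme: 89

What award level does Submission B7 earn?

Execution score 79 ≥ 60: minimum met.
Weighted total:
  Presentation 83 × 0.15 = 12.45
  Innovation 66 × 0.24 = 15.84
  Difficulty 83 × 0.25 = 20.75
  Execution 79 × 0.2 = 15.8
  Use of theme 89 × 0.16 = 14.24
Sum = 79.08
79.08 is ≥ 66 and < 87 → Proficient

Proficient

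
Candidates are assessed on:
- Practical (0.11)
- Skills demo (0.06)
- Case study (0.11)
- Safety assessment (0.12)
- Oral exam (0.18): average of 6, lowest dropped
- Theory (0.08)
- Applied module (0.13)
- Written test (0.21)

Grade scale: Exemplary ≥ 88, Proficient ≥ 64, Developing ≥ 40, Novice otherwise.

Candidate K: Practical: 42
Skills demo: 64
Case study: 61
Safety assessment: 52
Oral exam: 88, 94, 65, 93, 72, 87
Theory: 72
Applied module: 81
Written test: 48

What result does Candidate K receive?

Oral exam: drop 65 → average of remaining 5 = 434/5 = 86.8
Weighted total:
  Practical 42 × 0.11 = 4.62
  Skills demo 64 × 0.06 = 3.84
  Case study 61 × 0.11 = 6.71
  Safety assessment 52 × 0.12 = 6.24
  Oral exam 86.8 × 0.18 = 15.624
  Theory 72 × 0.08 = 5.76
  Applied module 81 × 0.13 = 10.53
  Written test 48 × 0.21 = 10.08
Sum = 63.404
63.404 is ≥ 40 and < 64 → Developing

Developing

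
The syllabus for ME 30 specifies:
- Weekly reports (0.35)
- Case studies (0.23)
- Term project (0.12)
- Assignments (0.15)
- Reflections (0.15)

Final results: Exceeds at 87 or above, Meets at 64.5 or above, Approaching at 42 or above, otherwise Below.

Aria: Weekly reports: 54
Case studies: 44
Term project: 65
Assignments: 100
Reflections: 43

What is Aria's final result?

Weighted total:
  Weekly reports 54 × 0.35 = 18.9
  Case studies 44 × 0.23 = 10.12
  Term project 65 × 0.12 = 7.8
  Assignments 100 × 0.15 = 15
  Reflections 43 × 0.15 = 6.45
Sum = 58.27
58.27 is ≥ 42 and < 64.5 → Approaching

Approaching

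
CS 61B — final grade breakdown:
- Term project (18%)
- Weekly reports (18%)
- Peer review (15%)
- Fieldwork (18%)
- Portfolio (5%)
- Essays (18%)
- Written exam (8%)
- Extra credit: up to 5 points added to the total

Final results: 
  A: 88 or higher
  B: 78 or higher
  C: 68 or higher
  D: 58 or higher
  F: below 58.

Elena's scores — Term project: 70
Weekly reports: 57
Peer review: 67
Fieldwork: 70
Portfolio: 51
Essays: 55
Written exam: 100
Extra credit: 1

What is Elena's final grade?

D

Weighted total:
  Term project 70 × 0.18 = 12.6
  Weekly reports 57 × 0.18 = 10.26
  Peer review 67 × 0.15 = 10.05
  Fieldwork 70 × 0.18 = 12.6
  Portfolio 51 × 0.05 = 2.55
  Essays 55 × 0.18 = 9.9
  Written exam 100 × 0.08 = 8
Sum = 65.96
Extra credit: 65.96 + 1 = 66.96
66.96 is ≥ 58 and < 68 → D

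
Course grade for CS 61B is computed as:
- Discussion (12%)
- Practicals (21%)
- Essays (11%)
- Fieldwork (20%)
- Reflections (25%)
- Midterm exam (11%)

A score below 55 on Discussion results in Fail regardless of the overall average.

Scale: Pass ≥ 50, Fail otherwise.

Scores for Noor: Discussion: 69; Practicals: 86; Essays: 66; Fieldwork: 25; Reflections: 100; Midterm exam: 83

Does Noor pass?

Discussion score 69 ≥ 55: minimum met.
Weighted total:
  Discussion 69 × 0.12 = 8.28
  Practicals 86 × 0.21 = 18.06
  Essays 66 × 0.11 = 7.26
  Fieldwork 25 × 0.2 = 5
  Reflections 100 × 0.25 = 25
  Midterm exam 83 × 0.11 = 9.13
Sum = 72.73
72.73 ≥ 50 → Pass

Pass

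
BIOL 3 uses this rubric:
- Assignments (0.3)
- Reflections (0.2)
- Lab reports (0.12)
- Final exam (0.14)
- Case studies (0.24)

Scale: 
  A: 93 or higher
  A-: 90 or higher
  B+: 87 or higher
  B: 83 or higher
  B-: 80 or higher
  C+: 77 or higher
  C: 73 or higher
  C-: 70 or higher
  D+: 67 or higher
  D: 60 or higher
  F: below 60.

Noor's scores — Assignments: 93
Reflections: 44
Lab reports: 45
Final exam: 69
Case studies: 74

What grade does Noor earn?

Weighted total:
  Assignments 93 × 0.3 = 27.9
  Reflections 44 × 0.2 = 8.8
  Lab reports 45 × 0.12 = 5.4
  Final exam 69 × 0.14 = 9.66
  Case studies 74 × 0.24 = 17.76
Sum = 69.52
69.52 is ≥ 67 and < 70 → D+

D+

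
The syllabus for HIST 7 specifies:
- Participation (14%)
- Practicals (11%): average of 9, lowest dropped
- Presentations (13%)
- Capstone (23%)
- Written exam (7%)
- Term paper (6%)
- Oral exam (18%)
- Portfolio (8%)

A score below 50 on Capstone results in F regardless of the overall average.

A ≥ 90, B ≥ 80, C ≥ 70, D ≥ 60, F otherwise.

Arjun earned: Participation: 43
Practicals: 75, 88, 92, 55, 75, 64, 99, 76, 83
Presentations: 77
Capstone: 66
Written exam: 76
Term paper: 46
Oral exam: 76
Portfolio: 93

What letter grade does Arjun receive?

Practicals: drop 55 → average of remaining 8 = 652/8 = 81.5
Capstone score 66 ≥ 50: minimum met.
Weighted total:
  Participation 43 × 0.14 = 6.02
  Practicals 81.5 × 0.11 = 8.965
  Presentations 77 × 0.13 = 10.01
  Capstone 66 × 0.23 = 15.18
  Written exam 76 × 0.07 = 5.32
  Term paper 46 × 0.06 = 2.76
  Oral exam 76 × 0.18 = 13.68
  Portfolio 93 × 0.08 = 7.44
Sum = 69.375
69.375 is ≥ 60 and < 70 → D

D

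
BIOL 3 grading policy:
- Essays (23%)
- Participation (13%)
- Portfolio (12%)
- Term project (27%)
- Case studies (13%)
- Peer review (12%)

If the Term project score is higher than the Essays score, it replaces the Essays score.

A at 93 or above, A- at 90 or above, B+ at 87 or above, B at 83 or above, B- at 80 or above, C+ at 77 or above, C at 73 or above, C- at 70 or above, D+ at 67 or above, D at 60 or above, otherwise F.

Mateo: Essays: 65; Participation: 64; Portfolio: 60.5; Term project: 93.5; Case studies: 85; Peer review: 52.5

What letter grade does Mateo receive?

Term project (93.5) > Essays (65), so Essays counts as 93.5.
Weighted total:
  Essays 93.5 × 0.23 = 21.505
  Participation 64 × 0.13 = 8.32
  Portfolio 60.5 × 0.12 = 7.26
  Term project 93.5 × 0.27 = 25.245
  Case studies 85 × 0.13 = 11.05
  Peer review 52.5 × 0.12 = 6.3
Sum = 79.68
79.68 is ≥ 77 and < 80 → C+

C+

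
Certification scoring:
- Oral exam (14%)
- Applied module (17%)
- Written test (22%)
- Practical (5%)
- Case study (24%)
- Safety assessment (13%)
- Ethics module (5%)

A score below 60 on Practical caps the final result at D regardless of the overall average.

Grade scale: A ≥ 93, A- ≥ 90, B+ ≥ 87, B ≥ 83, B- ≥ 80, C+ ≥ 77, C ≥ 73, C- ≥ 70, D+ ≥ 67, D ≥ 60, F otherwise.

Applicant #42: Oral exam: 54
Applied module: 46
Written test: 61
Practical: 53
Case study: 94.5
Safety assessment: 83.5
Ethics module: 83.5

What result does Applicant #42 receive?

Practical score 53 < 60: minimum not met.
Weighted total:
  Oral exam 54 × 0.14 = 7.56
  Applied module 46 × 0.17 = 7.82
  Written test 61 × 0.22 = 13.42
  Practical 53 × 0.05 = 2.65
  Case study 94.5 × 0.24 = 22.68
  Safety assessment 83.5 × 0.13 = 10.855
  Ethics module 83.5 × 0.05 = 4.175
Sum = 69.16
69.16 would be D+; cap at D applies → D.

D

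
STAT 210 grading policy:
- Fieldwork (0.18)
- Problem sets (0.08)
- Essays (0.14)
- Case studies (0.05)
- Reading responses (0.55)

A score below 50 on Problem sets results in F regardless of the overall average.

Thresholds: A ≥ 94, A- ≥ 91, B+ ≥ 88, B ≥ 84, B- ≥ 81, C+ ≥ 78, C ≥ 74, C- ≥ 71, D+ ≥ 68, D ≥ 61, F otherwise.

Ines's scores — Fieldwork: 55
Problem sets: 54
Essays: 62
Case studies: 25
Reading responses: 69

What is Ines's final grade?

D

Problem sets score 54 ≥ 50: minimum met.
Weighted total:
  Fieldwork 55 × 0.18 = 9.9
  Problem sets 54 × 0.08 = 4.32
  Essays 62 × 0.14 = 8.68
  Case studies 25 × 0.05 = 1.25
  Reading responses 69 × 0.55 = 37.95
Sum = 62.1
62.1 is ≥ 61 and < 68 → D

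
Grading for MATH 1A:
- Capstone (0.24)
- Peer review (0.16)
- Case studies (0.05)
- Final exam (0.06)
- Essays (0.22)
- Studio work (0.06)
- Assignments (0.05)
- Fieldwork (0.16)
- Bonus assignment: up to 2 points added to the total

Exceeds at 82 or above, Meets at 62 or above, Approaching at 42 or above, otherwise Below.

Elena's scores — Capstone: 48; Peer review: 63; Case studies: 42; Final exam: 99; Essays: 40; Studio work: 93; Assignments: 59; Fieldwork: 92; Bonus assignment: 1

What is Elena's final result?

Meets

Weighted total:
  Capstone 48 × 0.24 = 11.52
  Peer review 63 × 0.16 = 10.08
  Case studies 42 × 0.05 = 2.1
  Final exam 99 × 0.06 = 5.94
  Essays 40 × 0.22 = 8.8
  Studio work 93 × 0.06 = 5.58
  Assignments 59 × 0.05 = 2.95
  Fieldwork 92 × 0.16 = 14.72
Sum = 61.69
Bonus assignment: 61.69 + 1 = 62.69
62.69 is ≥ 62 and < 82 → Meets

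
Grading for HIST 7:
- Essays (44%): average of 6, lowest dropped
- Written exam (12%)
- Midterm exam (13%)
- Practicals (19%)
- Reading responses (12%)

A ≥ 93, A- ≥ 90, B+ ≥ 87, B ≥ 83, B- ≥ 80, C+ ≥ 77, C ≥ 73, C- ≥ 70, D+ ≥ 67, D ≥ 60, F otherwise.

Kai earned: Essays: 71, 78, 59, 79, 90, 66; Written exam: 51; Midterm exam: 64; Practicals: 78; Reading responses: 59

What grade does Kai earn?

Essays: drop 59 → average of remaining 5 = 384/5 = 76.8
Weighted total:
  Essays 76.8 × 0.44 = 33.792
  Written exam 51 × 0.12 = 6.12
  Midterm exam 64 × 0.13 = 8.32
  Practicals 78 × 0.19 = 14.82
  Reading responses 59 × 0.12 = 7.08
Sum = 70.132
70.132 is ≥ 70 and < 73 → C-

C-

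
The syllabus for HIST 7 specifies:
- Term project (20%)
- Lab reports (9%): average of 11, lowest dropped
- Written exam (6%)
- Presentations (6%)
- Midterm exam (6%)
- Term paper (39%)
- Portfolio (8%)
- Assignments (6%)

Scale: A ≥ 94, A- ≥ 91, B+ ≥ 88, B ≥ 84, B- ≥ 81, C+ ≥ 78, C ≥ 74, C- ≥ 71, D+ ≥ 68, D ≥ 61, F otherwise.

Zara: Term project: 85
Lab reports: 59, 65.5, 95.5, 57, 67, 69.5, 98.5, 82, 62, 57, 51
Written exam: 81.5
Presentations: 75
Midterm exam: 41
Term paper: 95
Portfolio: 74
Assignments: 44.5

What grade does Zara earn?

Lab reports: drop 51 → average of remaining 10 = 713/10 = 71.3
Weighted total:
  Term project 85 × 0.2 = 17
  Lab reports 71.3 × 0.09 = 6.417
  Written exam 81.5 × 0.06 = 4.89
  Presentations 75 × 0.06 = 4.5
  Midterm exam 41 × 0.06 = 2.46
  Term paper 95 × 0.39 = 37.05
  Portfolio 74 × 0.08 = 5.92
  Assignments 44.5 × 0.06 = 2.67
Sum = 80.907
80.907 is ≥ 78 and < 81 → C+

C+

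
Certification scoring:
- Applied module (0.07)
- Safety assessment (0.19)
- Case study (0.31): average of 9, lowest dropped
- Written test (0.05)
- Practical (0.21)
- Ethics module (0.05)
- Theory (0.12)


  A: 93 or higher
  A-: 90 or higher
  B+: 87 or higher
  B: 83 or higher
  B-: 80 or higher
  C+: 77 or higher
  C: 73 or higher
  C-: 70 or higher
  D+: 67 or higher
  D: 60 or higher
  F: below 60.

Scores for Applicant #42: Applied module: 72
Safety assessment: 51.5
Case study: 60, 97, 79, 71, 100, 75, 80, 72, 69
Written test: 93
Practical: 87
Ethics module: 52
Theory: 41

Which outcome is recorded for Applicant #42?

Case study: drop 60 → average of remaining 8 = 643/8 = 80.375
Weighted total:
  Applied module 72 × 0.07 = 5.04
  Safety assessment 51.5 × 0.19 = 9.785
  Case study 80.375 × 0.31 = 24.91625
  Written test 93 × 0.05 = 4.65
  Practical 87 × 0.21 = 18.27
  Ethics module 52 × 0.05 = 2.6
  Theory 41 × 0.12 = 4.92
Sum = 70.18125
70.18125 is ≥ 70 and < 73 → C-

C-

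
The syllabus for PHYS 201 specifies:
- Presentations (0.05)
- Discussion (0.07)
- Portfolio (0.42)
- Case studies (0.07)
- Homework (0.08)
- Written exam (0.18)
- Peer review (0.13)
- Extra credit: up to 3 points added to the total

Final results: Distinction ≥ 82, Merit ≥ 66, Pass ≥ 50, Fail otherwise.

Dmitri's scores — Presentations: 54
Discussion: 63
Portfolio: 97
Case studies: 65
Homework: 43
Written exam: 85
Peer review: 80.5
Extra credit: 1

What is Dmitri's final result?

Distinction

Weighted total:
  Presentations 54 × 0.05 = 2.7
  Discussion 63 × 0.07 = 4.41
  Portfolio 97 × 0.42 = 40.74
  Case studies 65 × 0.07 = 4.55
  Homework 43 × 0.08 = 3.44
  Written exam 85 × 0.18 = 15.3
  Peer review 80.5 × 0.13 = 10.465
Sum = 81.605
Extra credit: 81.605 + 1 = 82.605
82.605 ≥ 82 → Distinction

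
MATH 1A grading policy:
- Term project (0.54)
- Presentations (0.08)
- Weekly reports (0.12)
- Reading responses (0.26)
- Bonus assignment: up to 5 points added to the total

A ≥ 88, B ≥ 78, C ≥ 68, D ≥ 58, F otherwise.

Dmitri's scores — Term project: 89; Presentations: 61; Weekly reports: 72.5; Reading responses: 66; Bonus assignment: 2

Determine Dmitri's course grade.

B

Weighted total:
  Term project 89 × 0.54 = 48.06
  Presentations 61 × 0.08 = 4.88
  Weekly reports 72.5 × 0.12 = 8.7
  Reading responses 66 × 0.26 = 17.16
Sum = 78.8
Bonus assignment: 78.8 + 2 = 80.8
80.8 is ≥ 78 and < 88 → B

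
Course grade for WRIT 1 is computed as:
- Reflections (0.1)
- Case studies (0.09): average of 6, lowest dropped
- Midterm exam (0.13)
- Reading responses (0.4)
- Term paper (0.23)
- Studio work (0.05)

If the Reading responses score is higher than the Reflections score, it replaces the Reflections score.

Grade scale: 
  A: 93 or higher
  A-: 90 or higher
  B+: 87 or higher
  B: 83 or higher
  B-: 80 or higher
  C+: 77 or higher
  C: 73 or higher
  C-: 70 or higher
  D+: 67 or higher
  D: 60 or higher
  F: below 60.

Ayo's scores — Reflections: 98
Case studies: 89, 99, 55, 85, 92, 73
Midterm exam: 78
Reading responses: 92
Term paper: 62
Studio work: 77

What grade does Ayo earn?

B-

Case studies: drop 55 → average of remaining 5 = 438/5 = 87.6
Reading responses (92) ≤ Reflections (98), so Reflections stays at 98.
Weighted total:
  Reflections 98 × 0.1 = 9.8
  Case studies 87.6 × 0.09 = 7.884
  Midterm exam 78 × 0.13 = 10.14
  Reading responses 92 × 0.4 = 36.8
  Term paper 62 × 0.23 = 14.26
  Studio work 77 × 0.05 = 3.85
Sum = 82.734
82.734 is ≥ 80 and < 83 → B-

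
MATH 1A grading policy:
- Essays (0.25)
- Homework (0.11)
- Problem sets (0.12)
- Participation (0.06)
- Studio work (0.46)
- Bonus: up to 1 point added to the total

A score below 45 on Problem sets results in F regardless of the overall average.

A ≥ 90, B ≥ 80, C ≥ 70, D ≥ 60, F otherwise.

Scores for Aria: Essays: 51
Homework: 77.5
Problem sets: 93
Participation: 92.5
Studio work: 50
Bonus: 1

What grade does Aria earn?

Problem sets score 93 ≥ 45: minimum met.
Weighted total:
  Essays 51 × 0.25 = 12.75
  Homework 77.5 × 0.11 = 8.525
  Problem sets 93 × 0.12 = 11.16
  Participation 92.5 × 0.06 = 5.55
  Studio work 50 × 0.46 = 23
Sum = 60.985
Bonus: 60.985 + 1 = 61.985
61.985 is ≥ 60 and < 70 → D

D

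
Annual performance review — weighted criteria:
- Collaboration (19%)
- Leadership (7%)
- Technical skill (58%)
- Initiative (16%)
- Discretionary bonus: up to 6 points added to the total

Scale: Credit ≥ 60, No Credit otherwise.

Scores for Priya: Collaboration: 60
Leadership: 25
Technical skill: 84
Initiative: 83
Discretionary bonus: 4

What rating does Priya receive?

Weighted total:
  Collaboration 60 × 0.19 = 11.4
  Leadership 25 × 0.07 = 1.75
  Technical skill 84 × 0.58 = 48.72
  Initiative 83 × 0.16 = 13.28
Sum = 75.15
Discretionary bonus: 75.15 + 4 = 79.15
79.15 ≥ 60 → Credit

Credit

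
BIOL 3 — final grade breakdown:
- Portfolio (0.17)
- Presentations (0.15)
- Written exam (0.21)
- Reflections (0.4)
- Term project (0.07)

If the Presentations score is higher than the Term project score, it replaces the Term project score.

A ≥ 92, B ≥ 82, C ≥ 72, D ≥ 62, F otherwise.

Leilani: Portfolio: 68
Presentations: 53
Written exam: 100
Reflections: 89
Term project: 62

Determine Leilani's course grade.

Presentations (53) ≤ Term project (62), so Term project stays at 62.
Weighted total:
  Portfolio 68 × 0.17 = 11.56
  Presentations 53 × 0.15 = 7.95
  Written exam 100 × 0.21 = 21
  Reflections 89 × 0.4 = 35.6
  Term project 62 × 0.07 = 4.34
Sum = 80.45
80.45 is ≥ 72 and < 82 → C

C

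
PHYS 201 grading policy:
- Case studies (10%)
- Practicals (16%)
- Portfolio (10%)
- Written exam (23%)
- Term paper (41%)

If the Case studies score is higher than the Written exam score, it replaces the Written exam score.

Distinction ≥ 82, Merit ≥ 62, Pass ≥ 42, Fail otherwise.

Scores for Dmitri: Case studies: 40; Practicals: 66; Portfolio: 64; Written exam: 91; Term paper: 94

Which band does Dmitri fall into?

Case studies (40) ≤ Written exam (91), so Written exam stays at 91.
Weighted total:
  Case studies 40 × 0.1 = 4
  Practicals 66 × 0.16 = 10.56
  Portfolio 64 × 0.1 = 6.4
  Written exam 91 × 0.23 = 20.93
  Term paper 94 × 0.41 = 38.54
Sum = 80.43
80.43 is ≥ 62 and < 82 → Merit

Merit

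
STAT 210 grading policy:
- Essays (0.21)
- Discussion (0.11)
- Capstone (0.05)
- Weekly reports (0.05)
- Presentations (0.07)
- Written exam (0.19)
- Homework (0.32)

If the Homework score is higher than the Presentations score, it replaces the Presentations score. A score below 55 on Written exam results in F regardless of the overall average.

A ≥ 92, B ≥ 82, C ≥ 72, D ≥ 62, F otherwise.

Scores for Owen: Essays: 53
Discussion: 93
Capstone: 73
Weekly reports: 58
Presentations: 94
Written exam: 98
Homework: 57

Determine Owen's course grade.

Homework (57) ≤ Presentations (94), so Presentations stays at 94.
Written exam score 98 ≥ 55: minimum met.
Weighted total:
  Essays 53 × 0.21 = 11.13
  Discussion 93 × 0.11 = 10.23
  Capstone 73 × 0.05 = 3.65
  Weekly reports 58 × 0.05 = 2.9
  Presentations 94 × 0.07 = 6.58
  Written exam 98 × 0.19 = 18.62
  Homework 57 × 0.32 = 18.24
Sum = 71.35
71.35 is ≥ 62 and < 72 → D

D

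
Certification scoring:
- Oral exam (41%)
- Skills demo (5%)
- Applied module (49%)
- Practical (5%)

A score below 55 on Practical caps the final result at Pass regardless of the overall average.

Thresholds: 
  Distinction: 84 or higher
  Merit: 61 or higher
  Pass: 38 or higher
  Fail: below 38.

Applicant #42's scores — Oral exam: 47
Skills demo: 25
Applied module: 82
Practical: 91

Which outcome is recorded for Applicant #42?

Merit

Practical score 91 ≥ 55: minimum met.
Weighted total:
  Oral exam 47 × 0.41 = 19.27
  Skills demo 25 × 0.05 = 1.25
  Applied module 82 × 0.49 = 40.18
  Practical 91 × 0.05 = 4.55
Sum = 65.25
65.25 is ≥ 61 and < 84 → Merit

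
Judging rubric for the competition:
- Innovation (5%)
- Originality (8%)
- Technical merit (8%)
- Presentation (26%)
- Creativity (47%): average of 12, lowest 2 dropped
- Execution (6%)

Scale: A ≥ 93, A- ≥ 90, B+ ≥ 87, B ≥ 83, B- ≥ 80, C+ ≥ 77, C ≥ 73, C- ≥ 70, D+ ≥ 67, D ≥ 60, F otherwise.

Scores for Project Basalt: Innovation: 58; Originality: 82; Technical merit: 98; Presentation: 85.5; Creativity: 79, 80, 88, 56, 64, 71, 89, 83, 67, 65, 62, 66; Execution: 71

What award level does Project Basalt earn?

C+

Creativity: drop 56, 62 → average of remaining 10 = 752/10 = 75.2
Weighted total:
  Innovation 58 × 0.05 = 2.9
  Originality 82 × 0.08 = 6.56
  Technical merit 98 × 0.08 = 7.84
  Presentation 85.5 × 0.26 = 22.23
  Creativity 75.2 × 0.47 = 35.344
  Execution 71 × 0.06 = 4.26
Sum = 79.134
79.134 is ≥ 77 and < 80 → C+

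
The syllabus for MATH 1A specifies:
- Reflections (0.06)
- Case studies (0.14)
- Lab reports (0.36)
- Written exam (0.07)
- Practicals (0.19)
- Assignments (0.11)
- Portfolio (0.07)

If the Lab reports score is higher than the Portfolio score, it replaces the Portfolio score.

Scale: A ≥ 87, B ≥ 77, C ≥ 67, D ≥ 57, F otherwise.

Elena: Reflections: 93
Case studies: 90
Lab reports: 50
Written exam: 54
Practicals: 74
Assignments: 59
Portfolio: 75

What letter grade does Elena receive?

D

Lab reports (50) ≤ Portfolio (75), so Portfolio stays at 75.
Weighted total:
  Reflections 93 × 0.06 = 5.58
  Case studies 90 × 0.14 = 12.6
  Lab reports 50 × 0.36 = 18
  Written exam 54 × 0.07 = 3.78
  Practicals 74 × 0.19 = 14.06
  Assignments 59 × 0.11 = 6.49
  Portfolio 75 × 0.07 = 5.25
Sum = 65.76
65.76 is ≥ 57 and < 67 → D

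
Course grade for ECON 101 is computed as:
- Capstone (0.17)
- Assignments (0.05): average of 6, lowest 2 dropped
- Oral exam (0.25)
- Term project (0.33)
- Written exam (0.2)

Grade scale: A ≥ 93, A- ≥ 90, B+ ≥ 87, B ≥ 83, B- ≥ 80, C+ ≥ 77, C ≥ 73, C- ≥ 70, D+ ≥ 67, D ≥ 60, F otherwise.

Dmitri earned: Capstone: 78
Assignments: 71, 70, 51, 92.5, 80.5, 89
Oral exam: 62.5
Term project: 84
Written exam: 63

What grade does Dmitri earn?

Assignments: drop 51, 70 → average of remaining 4 = 333/4 = 83.25
Weighted total:
  Capstone 78 × 0.17 = 13.26
  Assignments 83.25 × 0.05 = 4.1625
  Oral exam 62.5 × 0.25 = 15.625
  Term project 84 × 0.33 = 27.72
  Written exam 63 × 0.2 = 12.6
Sum = 73.3675
73.3675 is ≥ 73 and < 77 → C

C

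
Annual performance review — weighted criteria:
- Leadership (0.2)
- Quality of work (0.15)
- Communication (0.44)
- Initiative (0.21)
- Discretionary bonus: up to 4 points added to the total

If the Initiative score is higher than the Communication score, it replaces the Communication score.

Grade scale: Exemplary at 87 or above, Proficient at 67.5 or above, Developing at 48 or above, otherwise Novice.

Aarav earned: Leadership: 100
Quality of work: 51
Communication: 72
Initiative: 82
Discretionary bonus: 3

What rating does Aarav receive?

Initiative (82) > Communication (72), so Communication counts as 82.
Weighted total:
  Leadership 100 × 0.2 = 20
  Quality of work 51 × 0.15 = 7.65
  Communication 82 × 0.44 = 36.08
  Initiative 82 × 0.21 = 17.22
Sum = 80.95
Discretionary bonus: 80.95 + 3 = 83.95
83.95 is ≥ 67.5 and < 87 → Proficient

Proficient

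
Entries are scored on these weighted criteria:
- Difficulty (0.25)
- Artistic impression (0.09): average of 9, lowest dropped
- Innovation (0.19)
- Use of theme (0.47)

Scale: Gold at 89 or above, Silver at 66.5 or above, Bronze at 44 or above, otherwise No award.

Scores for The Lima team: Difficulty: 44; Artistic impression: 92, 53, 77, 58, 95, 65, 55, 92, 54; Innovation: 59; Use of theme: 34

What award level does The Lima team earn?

Bronze

Artistic impression: drop 53 → average of remaining 8 = 588/8 = 73.5
Weighted total:
  Difficulty 44 × 0.25 = 11
  Artistic impression 73.5 × 0.09 = 6.615
  Innovation 59 × 0.19 = 11.21
  Use of theme 34 × 0.47 = 15.98
Sum = 44.805
44.805 is ≥ 44 and < 66.5 → Bronze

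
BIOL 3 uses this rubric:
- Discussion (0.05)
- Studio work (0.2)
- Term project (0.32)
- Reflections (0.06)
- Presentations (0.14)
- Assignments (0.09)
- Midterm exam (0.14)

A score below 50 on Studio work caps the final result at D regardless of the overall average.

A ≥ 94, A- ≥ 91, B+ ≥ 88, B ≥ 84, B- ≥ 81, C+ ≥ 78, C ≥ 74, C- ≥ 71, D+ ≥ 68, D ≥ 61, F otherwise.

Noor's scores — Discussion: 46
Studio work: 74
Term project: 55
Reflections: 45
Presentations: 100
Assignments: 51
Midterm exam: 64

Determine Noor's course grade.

Studio work score 74 ≥ 50: minimum met.
Weighted total:
  Discussion 46 × 0.05 = 2.3
  Studio work 74 × 0.2 = 14.8
  Term project 55 × 0.32 = 17.6
  Reflections 45 × 0.06 = 2.7
  Presentations 100 × 0.14 = 14
  Assignments 51 × 0.09 = 4.59
  Midterm exam 64 × 0.14 = 8.96
Sum = 64.95
64.95 is ≥ 61 and < 68 → D

D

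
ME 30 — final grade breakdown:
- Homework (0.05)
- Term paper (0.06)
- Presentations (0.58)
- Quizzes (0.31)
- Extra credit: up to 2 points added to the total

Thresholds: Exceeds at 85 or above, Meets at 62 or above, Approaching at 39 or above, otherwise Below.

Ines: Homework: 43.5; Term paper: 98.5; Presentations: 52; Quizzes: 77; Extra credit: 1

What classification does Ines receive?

Meets

Weighted total:
  Homework 43.5 × 0.05 = 2.175
  Term paper 98.5 × 0.06 = 5.91
  Presentations 52 × 0.58 = 30.16
  Quizzes 77 × 0.31 = 23.87
Sum = 62.115
Extra credit: 62.115 + 1 = 63.115
63.115 is ≥ 62 and < 85 → Meets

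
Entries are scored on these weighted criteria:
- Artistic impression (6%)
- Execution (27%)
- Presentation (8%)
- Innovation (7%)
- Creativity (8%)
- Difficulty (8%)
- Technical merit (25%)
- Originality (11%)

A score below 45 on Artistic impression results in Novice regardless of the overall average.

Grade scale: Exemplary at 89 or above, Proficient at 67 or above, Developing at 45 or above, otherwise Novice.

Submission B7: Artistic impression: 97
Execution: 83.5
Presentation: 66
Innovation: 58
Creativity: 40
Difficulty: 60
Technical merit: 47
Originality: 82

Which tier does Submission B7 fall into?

Artistic impression score 97 ≥ 45: minimum met.
Weighted total:
  Artistic impression 97 × 0.06 = 5.82
  Execution 83.5 × 0.27 = 22.545
  Presentation 66 × 0.08 = 5.28
  Innovation 58 × 0.07 = 4.06
  Creativity 40 × 0.08 = 3.2
  Difficulty 60 × 0.08 = 4.8
  Technical merit 47 × 0.25 = 11.75
  Originality 82 × 0.11 = 9.02
Sum = 66.475
66.475 is ≥ 45 and < 67 → Developing

Developing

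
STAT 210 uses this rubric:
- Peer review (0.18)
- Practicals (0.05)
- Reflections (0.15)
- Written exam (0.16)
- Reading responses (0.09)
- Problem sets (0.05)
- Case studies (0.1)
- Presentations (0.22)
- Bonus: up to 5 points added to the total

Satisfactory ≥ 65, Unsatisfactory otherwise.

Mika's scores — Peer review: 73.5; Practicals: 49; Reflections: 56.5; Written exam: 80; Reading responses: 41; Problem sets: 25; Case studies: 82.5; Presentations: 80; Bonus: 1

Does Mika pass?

Weighted total:
  Peer review 73.5 × 0.18 = 13.23
  Practicals 49 × 0.05 = 2.45
  Reflections 56.5 × 0.15 = 8.475
  Written exam 80 × 0.16 = 12.8
  Reading responses 41 × 0.09 = 3.69
  Problem sets 25 × 0.05 = 1.25
  Case studies 82.5 × 0.1 = 8.25
  Presentations 80 × 0.22 = 17.6
Sum = 67.745
Bonus: 67.745 + 1 = 68.745
68.745 ≥ 65 → Satisfactory

Satisfactory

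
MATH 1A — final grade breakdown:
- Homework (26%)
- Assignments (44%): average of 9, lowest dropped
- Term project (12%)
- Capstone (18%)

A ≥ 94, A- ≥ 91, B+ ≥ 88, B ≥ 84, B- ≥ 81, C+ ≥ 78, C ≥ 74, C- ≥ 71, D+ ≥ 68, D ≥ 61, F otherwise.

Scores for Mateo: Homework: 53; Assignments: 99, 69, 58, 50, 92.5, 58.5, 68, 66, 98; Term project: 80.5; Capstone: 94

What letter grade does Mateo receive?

C-

Assignments: drop 50 → average of remaining 8 = 609/8 = 76.125
Weighted total:
  Homework 53 × 0.26 = 13.78
  Assignments 76.125 × 0.44 = 33.495
  Term project 80.5 × 0.12 = 9.66
  Capstone 94 × 0.18 = 16.92
Sum = 73.855
73.855 is ≥ 71 and < 74 → C-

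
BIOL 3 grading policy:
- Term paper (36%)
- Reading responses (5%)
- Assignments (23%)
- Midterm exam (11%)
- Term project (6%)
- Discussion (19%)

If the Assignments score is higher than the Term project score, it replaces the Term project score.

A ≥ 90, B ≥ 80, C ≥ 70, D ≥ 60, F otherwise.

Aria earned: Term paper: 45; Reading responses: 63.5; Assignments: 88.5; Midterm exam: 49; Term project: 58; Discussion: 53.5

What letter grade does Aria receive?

Assignments (88.5) > Term project (58), so Term project counts as 88.5.
Weighted total:
  Term paper 45 × 0.36 = 16.2
  Reading responses 63.5 × 0.05 = 3.175
  Assignments 88.5 × 0.23 = 20.355
  Midterm exam 49 × 0.11 = 5.39
  Term project 88.5 × 0.06 = 5.31
  Discussion 53.5 × 0.19 = 10.165
Sum = 60.595
60.595 is ≥ 60 and < 70 → D

D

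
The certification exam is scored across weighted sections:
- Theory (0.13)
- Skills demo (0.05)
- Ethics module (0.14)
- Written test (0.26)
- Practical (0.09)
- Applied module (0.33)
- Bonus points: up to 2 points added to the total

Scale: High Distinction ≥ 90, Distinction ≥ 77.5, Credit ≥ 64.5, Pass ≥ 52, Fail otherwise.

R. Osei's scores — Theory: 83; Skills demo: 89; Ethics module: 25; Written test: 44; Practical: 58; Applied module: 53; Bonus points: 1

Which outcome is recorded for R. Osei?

Pass

Weighted total:
  Theory 83 × 0.13 = 10.79
  Skills demo 89 × 0.05 = 4.45
  Ethics module 25 × 0.14 = 3.5
  Written test 44 × 0.26 = 11.44
  Practical 58 × 0.09 = 5.22
  Applied module 53 × 0.33 = 17.49
Sum = 52.89
Bonus points: 52.89 + 1 = 53.89
53.89 is ≥ 52 and < 64.5 → Pass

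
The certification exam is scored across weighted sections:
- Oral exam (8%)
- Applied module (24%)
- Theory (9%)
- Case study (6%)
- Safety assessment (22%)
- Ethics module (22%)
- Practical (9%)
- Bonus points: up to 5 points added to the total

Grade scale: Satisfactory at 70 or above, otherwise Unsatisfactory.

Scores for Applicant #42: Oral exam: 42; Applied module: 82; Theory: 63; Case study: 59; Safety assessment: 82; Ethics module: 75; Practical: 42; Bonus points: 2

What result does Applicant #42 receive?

Weighted total:
  Oral exam 42 × 0.08 = 3.36
  Applied module 82 × 0.24 = 19.68
  Theory 63 × 0.09 = 5.67
  Case study 59 × 0.06 = 3.54
  Safety assessment 82 × 0.22 = 18.04
  Ethics module 75 × 0.22 = 16.5
  Practical 42 × 0.09 = 3.78
Sum = 70.57
Bonus points: 70.57 + 2 = 72.57
72.57 ≥ 70 → Satisfactory

Satisfactory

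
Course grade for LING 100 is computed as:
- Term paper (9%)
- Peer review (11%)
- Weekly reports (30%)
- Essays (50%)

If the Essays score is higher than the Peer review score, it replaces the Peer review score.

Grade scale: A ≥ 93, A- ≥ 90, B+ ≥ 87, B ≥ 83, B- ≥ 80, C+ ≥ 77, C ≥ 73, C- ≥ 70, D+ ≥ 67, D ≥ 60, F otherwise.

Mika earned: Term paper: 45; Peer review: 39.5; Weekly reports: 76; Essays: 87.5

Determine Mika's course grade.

B-

Essays (87.5) > Peer review (39.5), so Peer review counts as 87.5.
Weighted total:
  Term paper 45 × 0.09 = 4.05
  Peer review 87.5 × 0.11 = 9.625
  Weekly reports 76 × 0.3 = 22.8
  Essays 87.5 × 0.5 = 43.75
Sum = 80.225
80.225 is ≥ 80 and < 83 → B-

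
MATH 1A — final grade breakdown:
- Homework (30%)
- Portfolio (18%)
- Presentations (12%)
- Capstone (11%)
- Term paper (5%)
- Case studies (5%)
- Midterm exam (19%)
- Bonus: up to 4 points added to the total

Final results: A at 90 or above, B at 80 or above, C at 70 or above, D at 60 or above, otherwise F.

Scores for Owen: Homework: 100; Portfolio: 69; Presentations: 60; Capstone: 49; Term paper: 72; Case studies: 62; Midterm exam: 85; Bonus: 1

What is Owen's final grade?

Weighted total:
  Homework 100 × 0.3 = 30
  Portfolio 69 × 0.18 = 12.42
  Presentations 60 × 0.12 = 7.2
  Capstone 49 × 0.11 = 5.39
  Term paper 72 × 0.05 = 3.6
  Case studies 62 × 0.05 = 3.1
  Midterm exam 85 × 0.19 = 16.15
Sum = 77.86
Bonus: 77.86 + 1 = 78.86
78.86 is ≥ 70 and < 80 → C

C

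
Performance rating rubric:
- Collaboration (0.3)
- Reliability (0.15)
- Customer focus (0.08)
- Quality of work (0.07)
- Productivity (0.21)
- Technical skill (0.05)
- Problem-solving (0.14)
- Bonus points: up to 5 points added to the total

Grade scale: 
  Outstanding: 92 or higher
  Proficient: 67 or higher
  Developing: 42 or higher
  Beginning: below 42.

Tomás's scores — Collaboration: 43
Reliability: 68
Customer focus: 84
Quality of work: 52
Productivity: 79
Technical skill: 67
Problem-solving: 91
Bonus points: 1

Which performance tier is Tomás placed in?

Proficient

Weighted total:
  Collaboration 43 × 0.3 = 12.9
  Reliability 68 × 0.15 = 10.2
  Customer focus 84 × 0.08 = 6.72
  Quality of work 52 × 0.07 = 3.64
  Productivity 79 × 0.21 = 16.59
  Technical skill 67 × 0.05 = 3.35
  Problem-solving 91 × 0.14 = 12.74
Sum = 66.14
Bonus points: 66.14 + 1 = 67.14
67.14 is ≥ 67 and < 92 → Proficient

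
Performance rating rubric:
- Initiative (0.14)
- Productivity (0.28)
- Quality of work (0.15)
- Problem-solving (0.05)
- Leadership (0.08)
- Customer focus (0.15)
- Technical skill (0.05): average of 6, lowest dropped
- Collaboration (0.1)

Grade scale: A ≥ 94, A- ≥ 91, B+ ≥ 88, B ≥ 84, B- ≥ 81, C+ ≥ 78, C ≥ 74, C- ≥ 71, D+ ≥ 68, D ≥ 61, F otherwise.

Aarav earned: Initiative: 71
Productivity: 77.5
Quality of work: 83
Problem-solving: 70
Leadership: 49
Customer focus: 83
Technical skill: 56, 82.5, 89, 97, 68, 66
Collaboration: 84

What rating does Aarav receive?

C

Technical skill: drop 56 → average of remaining 5 = 402.5/5 = 80.5
Weighted total:
  Initiative 71 × 0.14 = 9.94
  Productivity 77.5 × 0.28 = 21.7
  Quality of work 83 × 0.15 = 12.45
  Problem-solving 70 × 0.05 = 3.5
  Leadership 49 × 0.08 = 3.92
  Customer focus 83 × 0.15 = 12.45
  Technical skill 80.5 × 0.05 = 4.025
  Collaboration 84 × 0.1 = 8.4
Sum = 76.385
76.385 is ≥ 74 and < 78 → C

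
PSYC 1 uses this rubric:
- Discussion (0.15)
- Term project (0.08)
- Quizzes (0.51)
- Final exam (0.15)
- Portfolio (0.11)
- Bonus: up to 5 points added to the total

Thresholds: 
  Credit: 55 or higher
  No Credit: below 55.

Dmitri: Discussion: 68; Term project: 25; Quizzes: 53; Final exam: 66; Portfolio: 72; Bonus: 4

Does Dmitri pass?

Weighted total:
  Discussion 68 × 0.15 = 10.2
  Term project 25 × 0.08 = 2
  Quizzes 53 × 0.51 = 27.03
  Final exam 66 × 0.15 = 9.9
  Portfolio 72 × 0.11 = 7.92
Sum = 57.05
Bonus: 57.05 + 4 = 61.05
61.05 ≥ 55 → Credit

Credit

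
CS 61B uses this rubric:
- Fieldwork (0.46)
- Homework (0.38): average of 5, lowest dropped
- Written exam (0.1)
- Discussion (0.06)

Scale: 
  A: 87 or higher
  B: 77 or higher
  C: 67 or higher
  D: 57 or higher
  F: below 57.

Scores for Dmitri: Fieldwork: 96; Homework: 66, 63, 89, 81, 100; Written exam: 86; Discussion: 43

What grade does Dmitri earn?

Homework: drop 63 → average of remaining 4 = 336/4 = 84
Weighted total:
  Fieldwork 96 × 0.46 = 44.16
  Homework 84 × 0.38 = 31.92
  Written exam 86 × 0.1 = 8.6
  Discussion 43 × 0.06 = 2.58
Sum = 87.26
87.26 ≥ 87 → A

A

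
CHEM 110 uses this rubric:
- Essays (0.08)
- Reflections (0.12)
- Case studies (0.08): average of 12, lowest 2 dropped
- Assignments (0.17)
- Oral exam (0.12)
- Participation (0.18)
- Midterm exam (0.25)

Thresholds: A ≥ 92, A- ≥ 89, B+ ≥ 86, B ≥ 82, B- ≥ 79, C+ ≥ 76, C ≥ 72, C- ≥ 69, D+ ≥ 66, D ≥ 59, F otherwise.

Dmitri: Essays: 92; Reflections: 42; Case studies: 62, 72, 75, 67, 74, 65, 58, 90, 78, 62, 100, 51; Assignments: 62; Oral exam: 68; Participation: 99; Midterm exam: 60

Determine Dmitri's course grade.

Case studies: drop 51, 58 → average of remaining 10 = 745/10 = 74.5
Weighted total:
  Essays 92 × 0.08 = 7.36
  Reflections 42 × 0.12 = 5.04
  Case studies 74.5 × 0.08 = 5.96
  Assignments 62 × 0.17 = 10.54
  Oral exam 68 × 0.12 = 8.16
  Participation 99 × 0.18 = 17.82
  Midterm exam 60 × 0.25 = 15
Sum = 69.88
69.88 is ≥ 69 and < 72 → C-

C-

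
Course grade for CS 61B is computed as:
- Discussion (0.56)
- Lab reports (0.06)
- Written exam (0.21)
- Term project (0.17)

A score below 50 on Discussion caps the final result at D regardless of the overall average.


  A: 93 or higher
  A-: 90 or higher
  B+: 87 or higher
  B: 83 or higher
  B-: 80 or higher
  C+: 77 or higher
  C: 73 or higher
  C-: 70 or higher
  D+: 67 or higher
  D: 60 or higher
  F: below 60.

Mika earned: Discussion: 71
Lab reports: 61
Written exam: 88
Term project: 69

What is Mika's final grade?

C

Discussion score 71 ≥ 50: minimum met.
Weighted total:
  Discussion 71 × 0.56 = 39.76
  Lab reports 61 × 0.06 = 3.66
  Written exam 88 × 0.21 = 18.48
  Term project 69 × 0.17 = 11.73
Sum = 73.63
73.63 is ≥ 73 and < 77 → C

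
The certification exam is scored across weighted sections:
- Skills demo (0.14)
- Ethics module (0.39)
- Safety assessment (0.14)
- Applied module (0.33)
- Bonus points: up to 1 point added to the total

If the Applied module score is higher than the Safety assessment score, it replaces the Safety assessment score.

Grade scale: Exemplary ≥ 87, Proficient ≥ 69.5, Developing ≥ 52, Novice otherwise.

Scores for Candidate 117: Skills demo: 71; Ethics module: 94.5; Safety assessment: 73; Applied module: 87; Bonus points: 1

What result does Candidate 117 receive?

Applied module (87) > Safety assessment (73), so Safety assessment counts as 87.
Weighted total:
  Skills demo 71 × 0.14 = 9.94
  Ethics module 94.5 × 0.39 = 36.855
  Safety assessment 87 × 0.14 = 12.18
  Applied module 87 × 0.33 = 28.71
Sum = 87.685
Bonus points: 87.685 + 1 = 88.685
88.685 ≥ 87 → Exemplary

Exemplary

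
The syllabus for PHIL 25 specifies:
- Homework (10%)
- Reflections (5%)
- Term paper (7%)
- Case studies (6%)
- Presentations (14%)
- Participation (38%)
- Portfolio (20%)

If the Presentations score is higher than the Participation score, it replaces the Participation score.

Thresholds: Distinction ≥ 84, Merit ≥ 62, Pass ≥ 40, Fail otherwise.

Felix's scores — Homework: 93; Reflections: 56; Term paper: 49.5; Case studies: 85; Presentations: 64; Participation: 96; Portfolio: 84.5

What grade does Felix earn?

Presentations (64) ≤ Participation (96), so Participation stays at 96.
Weighted total:
  Homework 93 × 0.1 = 9.3
  Reflections 56 × 0.05 = 2.8
  Term paper 49.5 × 0.07 = 3.465
  Case studies 85 × 0.06 = 5.1
  Presentations 64 × 0.14 = 8.96
  Participation 96 × 0.38 = 36.48
  Portfolio 84.5 × 0.2 = 16.9
Sum = 83.005
83.005 is ≥ 62 and < 84 → Merit

Merit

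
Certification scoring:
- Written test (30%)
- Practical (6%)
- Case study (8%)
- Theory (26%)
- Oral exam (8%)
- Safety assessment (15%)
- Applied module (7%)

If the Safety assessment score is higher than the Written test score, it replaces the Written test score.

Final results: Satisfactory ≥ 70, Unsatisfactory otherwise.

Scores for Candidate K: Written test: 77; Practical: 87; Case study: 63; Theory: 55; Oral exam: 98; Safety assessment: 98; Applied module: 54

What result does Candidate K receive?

Safety assessment (98) > Written test (77), so Written test counts as 98.
Weighted total:
  Written test 98 × 0.3 = 29.4
  Practical 87 × 0.06 = 5.22
  Case study 63 × 0.08 = 5.04
  Theory 55 × 0.26 = 14.3
  Oral exam 98 × 0.08 = 7.84
  Safety assessment 98 × 0.15 = 14.7
  Applied module 54 × 0.07 = 3.78
Sum = 80.28
80.28 ≥ 70 → Satisfactory

Satisfactory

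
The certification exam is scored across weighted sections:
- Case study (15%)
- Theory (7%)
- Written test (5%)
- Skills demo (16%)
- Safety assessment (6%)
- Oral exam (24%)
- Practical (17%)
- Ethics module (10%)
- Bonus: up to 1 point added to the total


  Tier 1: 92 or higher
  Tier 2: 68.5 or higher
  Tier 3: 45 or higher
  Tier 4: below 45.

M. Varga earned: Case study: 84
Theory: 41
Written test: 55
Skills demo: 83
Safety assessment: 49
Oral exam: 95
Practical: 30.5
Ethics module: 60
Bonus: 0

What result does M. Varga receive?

Tier 3

Weighted total:
  Case study 84 × 0.15 = 12.6
  Theory 41 × 0.07 = 2.87
  Written test 55 × 0.05 = 2.75
  Skills demo 83 × 0.16 = 13.28
  Safety assessment 49 × 0.06 = 2.94
  Oral exam 95 × 0.24 = 22.8
  Practical 30.5 × 0.17 = 5.185
  Ethics module 60 × 0.1 = 6
Sum = 68.425
Bonus: 68.425 + 0 = 68.425
68.425 is ≥ 45 and < 68.5 → Tier 3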